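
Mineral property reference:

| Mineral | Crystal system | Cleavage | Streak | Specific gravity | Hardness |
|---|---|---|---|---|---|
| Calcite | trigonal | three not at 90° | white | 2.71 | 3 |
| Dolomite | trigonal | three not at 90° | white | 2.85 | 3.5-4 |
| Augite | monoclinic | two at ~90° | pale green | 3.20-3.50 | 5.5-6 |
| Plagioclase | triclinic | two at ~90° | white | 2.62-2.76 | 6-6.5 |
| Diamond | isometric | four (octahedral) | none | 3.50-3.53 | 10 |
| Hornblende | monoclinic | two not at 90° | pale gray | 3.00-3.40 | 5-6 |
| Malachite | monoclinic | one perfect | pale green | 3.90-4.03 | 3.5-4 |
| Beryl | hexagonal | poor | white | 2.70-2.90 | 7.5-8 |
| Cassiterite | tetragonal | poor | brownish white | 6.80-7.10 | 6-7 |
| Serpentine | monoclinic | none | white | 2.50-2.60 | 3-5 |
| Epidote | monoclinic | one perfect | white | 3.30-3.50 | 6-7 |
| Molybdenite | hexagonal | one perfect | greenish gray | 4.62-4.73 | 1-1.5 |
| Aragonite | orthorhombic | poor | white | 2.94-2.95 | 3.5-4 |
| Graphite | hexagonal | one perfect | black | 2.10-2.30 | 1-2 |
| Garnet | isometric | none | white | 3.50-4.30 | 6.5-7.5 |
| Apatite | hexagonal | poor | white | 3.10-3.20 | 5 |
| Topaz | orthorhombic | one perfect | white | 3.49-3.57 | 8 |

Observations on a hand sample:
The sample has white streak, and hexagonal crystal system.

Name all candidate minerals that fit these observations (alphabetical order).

Apatite, Beryl

White streak — only Calcite, Dolomite, Plagioclase, Beryl, Serpentine, Epidote, Aragonite, Garnet, Apatite, Topaz remain.
Hexagonal crystal system — Beryl, Apatite remain.
Consistent with every observation: Apatite, Beryl.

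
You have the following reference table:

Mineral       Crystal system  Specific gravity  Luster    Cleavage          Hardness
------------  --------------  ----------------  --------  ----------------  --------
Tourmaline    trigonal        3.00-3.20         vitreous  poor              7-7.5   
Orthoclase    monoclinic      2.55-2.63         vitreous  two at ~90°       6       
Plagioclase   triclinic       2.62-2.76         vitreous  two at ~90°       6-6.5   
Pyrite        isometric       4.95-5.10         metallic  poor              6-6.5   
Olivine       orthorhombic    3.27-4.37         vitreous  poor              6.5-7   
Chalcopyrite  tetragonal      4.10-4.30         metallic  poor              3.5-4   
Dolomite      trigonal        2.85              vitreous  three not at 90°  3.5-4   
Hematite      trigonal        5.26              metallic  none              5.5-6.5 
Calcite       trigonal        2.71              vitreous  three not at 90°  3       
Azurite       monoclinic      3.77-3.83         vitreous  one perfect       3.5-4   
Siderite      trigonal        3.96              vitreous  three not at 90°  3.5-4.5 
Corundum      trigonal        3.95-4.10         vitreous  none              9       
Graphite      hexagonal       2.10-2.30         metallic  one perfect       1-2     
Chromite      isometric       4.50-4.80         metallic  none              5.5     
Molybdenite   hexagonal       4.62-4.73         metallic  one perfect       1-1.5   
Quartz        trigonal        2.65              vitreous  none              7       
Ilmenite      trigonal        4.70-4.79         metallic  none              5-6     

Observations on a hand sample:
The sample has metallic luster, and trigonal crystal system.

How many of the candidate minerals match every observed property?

2

Metallic luster — Pyrite, Chalcopyrite, Hematite, Graphite, Chromite, Molybdenite, Ilmenite remain.
Trigonal crystal system — leaves Hematite, Ilmenite.
The minerals that satisfy all observations are Hematite, Ilmenite.
That is 2 minerals.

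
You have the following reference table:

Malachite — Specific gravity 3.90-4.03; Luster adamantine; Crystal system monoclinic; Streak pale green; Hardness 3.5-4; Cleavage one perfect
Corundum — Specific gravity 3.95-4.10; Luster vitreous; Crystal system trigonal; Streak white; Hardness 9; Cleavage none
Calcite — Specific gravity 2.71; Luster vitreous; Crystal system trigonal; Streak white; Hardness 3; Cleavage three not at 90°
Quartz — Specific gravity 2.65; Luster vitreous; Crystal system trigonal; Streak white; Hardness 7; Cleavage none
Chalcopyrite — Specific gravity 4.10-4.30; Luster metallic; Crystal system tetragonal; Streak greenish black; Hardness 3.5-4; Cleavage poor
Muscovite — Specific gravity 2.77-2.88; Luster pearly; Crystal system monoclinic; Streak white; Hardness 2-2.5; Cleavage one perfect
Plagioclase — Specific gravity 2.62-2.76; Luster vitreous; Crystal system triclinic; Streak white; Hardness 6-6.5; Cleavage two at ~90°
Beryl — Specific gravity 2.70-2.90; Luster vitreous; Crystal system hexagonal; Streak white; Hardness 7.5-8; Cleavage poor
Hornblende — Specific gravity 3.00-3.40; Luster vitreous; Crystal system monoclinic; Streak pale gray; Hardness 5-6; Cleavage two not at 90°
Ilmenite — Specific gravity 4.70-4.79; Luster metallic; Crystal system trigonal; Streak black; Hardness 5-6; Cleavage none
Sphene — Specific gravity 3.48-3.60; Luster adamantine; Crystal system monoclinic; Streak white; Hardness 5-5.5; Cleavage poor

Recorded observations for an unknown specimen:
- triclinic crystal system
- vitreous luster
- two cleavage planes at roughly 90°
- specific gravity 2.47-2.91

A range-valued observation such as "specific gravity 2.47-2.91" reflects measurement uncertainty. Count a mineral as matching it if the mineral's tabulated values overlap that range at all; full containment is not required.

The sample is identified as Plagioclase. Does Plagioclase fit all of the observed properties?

Triclinic crystal system — agrees with Plagioclase (triclinic system).
Vitreous luster — agrees with Plagioclase (vitreous luster).
Two cleavage planes at roughly 90° — agrees with Plagioclase (cleavage two at ~90°).
Specific gravity 2.47-2.91 — agrees with Plagioclase (SG 2.62-2.76).
Every observed property is compatible with the reference values for Plagioclase.

Consistent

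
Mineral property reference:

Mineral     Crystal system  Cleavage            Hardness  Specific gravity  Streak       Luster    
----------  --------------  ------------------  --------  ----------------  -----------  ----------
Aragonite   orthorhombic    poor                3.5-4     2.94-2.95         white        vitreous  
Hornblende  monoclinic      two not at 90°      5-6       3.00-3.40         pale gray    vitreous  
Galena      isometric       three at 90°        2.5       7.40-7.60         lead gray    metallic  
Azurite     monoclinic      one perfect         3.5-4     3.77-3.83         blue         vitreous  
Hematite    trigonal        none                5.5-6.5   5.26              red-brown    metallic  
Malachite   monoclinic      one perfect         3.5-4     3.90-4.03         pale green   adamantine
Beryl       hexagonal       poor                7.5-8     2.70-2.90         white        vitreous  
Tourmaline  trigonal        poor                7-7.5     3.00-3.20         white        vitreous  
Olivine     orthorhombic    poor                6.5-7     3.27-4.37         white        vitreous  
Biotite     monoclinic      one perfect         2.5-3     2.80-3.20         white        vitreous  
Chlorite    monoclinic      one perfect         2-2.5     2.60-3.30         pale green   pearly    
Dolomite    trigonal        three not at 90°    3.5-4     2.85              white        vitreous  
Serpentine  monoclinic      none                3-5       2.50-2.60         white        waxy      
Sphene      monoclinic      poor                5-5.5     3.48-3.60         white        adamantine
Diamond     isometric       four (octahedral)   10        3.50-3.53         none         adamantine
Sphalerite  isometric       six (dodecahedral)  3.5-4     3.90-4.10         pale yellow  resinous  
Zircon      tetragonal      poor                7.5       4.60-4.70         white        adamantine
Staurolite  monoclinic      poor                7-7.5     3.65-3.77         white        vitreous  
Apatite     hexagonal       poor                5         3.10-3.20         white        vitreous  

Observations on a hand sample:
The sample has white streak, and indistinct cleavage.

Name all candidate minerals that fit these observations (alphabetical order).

Apatite, Aragonite, Beryl, Olivine, Sphene, Staurolite, Tourmaline, Zircon

White streak — narrows the field to Aragonite, Beryl, Tourmaline, Olivine, Biotite, Dolomite, Serpentine, Sphene, Zircon, Staurolite, Apatite.
Indistinct cleavage excludes Biotite, Dolomite, Serpentine.
The minerals that satisfy all observations are Apatite, Aragonite, Beryl, Olivine, Sphene, Staurolite, Tourmaline, Zircon.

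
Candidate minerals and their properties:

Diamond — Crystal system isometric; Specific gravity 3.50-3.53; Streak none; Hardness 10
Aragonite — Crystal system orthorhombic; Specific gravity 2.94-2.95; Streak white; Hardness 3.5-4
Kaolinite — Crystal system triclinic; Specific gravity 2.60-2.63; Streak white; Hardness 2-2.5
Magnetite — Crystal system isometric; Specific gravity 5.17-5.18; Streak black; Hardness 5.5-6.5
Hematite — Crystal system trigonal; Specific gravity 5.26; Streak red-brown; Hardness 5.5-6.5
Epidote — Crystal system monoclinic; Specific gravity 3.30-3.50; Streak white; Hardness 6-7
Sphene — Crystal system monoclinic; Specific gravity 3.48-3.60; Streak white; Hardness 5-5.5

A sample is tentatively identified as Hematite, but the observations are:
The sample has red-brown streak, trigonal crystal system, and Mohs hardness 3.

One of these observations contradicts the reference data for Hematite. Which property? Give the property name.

hardness

Red-brown streak: Hematite has red-brown streak — matches.
Trigonal crystal system: Hematite has trigonal system — matches.
Mohs hardness 3: Hematite has hardness 5.5-6.5 — outside the reference range.
The hardness is the one property that does not fit.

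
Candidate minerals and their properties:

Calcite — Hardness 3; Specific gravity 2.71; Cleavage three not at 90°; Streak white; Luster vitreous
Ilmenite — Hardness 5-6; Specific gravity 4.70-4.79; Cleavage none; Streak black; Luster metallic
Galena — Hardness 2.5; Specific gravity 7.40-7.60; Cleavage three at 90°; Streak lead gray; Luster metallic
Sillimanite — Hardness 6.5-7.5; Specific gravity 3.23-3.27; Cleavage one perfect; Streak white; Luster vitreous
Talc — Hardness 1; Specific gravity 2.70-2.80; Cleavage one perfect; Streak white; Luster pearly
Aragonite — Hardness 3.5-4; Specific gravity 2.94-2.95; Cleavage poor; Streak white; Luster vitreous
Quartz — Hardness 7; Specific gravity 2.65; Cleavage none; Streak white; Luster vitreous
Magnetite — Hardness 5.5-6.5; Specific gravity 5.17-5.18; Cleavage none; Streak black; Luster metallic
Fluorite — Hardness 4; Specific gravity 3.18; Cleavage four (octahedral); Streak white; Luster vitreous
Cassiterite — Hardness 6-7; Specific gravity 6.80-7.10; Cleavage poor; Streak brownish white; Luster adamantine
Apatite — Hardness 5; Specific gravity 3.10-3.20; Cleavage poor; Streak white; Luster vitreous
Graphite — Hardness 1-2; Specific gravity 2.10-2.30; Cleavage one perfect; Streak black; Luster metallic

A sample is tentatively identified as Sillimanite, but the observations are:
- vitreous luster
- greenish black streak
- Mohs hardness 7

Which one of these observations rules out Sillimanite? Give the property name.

Vitreous luster: Sillimanite has vitreous luster — within range.
Greenish black streak: Sillimanite has white streak — outside the reference range.
Mohs hardness 7: Sillimanite has hardness 6.5-7.5 — within range.
The streak is the one property that does not fit.

streak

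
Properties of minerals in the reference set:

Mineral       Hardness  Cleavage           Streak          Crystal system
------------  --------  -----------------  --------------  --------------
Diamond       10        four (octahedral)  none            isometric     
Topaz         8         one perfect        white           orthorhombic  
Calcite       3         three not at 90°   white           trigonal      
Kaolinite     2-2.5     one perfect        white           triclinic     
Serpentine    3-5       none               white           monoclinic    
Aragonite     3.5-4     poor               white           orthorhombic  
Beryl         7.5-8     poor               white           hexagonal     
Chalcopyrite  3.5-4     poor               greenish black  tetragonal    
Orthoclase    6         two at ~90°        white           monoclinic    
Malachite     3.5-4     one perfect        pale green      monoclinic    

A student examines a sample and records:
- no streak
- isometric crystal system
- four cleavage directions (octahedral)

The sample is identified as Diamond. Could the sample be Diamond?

No streak — matches Diamond (no streak).
Isometric crystal system — matches Diamond (isometric system).
Four cleavage directions (octahedral) — matches Diamond (cleavage four (octahedral)).
Nothing contradicts Diamond.

Yes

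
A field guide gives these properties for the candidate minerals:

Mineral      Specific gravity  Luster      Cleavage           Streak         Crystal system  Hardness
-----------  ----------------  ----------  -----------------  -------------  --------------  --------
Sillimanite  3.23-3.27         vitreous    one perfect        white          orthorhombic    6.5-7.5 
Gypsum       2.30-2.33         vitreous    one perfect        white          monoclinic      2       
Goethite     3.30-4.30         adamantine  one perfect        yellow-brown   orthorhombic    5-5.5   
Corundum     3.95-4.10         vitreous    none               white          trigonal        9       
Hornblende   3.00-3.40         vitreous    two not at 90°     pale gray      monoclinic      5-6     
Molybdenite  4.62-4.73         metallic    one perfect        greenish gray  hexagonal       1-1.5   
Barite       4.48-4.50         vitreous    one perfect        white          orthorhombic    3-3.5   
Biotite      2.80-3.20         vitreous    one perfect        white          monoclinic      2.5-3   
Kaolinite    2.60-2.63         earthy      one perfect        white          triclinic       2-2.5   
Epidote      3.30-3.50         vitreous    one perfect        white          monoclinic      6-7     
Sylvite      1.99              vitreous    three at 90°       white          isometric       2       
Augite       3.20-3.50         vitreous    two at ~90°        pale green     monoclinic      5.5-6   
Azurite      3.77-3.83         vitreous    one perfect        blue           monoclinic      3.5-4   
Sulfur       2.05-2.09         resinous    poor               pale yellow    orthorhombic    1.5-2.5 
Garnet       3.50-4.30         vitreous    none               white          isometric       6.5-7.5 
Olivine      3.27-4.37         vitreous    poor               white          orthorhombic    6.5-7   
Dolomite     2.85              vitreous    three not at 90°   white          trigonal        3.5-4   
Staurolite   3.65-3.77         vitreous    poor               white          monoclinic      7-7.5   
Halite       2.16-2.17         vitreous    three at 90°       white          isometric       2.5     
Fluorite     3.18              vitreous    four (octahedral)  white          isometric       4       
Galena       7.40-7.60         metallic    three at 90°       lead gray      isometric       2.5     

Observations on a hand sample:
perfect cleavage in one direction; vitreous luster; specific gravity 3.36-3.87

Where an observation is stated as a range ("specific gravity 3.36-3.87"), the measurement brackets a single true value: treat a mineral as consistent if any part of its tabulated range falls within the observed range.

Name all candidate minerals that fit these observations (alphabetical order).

Perfect cleavage in one direction — Sillimanite, Gypsum, Goethite, Molybdenite, Barite, Biotite, Kaolinite, Epidote, Azurite remain.
Vitreous luster rules out Goethite, Molybdenite, Kaolinite.
Specific gravity 3.36-3.87 — Epidote, Azurite remain.
Remaining candidates: Azurite, Epidote.

Azurite, Epidote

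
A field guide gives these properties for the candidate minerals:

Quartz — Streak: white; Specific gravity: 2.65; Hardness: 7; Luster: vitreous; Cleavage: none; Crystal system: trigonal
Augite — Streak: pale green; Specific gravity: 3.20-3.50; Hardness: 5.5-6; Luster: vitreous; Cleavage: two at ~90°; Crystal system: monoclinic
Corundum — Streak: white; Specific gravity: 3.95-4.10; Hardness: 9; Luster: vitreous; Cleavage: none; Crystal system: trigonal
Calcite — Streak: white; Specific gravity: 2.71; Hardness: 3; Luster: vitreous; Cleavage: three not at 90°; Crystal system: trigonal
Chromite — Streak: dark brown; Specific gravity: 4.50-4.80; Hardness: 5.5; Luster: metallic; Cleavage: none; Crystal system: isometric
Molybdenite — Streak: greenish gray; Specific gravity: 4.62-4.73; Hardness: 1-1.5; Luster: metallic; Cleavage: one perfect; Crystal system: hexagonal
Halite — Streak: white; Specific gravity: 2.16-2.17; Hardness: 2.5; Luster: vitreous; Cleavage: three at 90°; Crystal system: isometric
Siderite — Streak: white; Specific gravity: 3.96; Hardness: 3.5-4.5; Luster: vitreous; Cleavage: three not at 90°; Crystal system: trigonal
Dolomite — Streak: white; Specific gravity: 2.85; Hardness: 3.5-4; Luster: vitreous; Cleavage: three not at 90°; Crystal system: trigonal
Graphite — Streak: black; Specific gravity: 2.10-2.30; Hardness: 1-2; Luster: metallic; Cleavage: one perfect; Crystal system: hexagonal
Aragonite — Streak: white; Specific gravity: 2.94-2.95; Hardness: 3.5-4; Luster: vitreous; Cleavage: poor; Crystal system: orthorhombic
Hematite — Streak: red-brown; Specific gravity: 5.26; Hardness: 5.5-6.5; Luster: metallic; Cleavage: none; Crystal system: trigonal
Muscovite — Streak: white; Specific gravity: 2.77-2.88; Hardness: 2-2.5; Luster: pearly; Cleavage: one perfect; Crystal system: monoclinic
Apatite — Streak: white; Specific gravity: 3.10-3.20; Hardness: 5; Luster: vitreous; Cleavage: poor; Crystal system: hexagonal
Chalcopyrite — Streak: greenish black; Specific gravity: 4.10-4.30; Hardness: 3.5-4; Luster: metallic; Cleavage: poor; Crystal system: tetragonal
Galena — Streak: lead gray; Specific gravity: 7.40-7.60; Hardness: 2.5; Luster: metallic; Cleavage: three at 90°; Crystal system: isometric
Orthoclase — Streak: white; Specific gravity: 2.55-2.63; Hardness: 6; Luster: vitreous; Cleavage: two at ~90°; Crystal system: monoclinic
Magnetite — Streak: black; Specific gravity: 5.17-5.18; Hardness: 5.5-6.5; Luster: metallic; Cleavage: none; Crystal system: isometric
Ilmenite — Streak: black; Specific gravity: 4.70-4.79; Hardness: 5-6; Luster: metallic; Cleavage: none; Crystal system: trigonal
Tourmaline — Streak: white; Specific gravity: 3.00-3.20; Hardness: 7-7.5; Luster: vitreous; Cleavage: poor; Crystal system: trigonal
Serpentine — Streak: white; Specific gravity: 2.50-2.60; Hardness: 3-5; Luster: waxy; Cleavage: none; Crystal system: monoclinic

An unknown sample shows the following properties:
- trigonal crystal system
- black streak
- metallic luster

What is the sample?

Ilmenite

Trigonal crystal system — leaves Quartz, Corundum, Calcite, Siderite, Dolomite, Hematite, Ilmenite, Tourmaline.
Black streak — narrows the field to Ilmenite.
Metallic luster — no further eliminations.
Ilmenite is the sole remaining match.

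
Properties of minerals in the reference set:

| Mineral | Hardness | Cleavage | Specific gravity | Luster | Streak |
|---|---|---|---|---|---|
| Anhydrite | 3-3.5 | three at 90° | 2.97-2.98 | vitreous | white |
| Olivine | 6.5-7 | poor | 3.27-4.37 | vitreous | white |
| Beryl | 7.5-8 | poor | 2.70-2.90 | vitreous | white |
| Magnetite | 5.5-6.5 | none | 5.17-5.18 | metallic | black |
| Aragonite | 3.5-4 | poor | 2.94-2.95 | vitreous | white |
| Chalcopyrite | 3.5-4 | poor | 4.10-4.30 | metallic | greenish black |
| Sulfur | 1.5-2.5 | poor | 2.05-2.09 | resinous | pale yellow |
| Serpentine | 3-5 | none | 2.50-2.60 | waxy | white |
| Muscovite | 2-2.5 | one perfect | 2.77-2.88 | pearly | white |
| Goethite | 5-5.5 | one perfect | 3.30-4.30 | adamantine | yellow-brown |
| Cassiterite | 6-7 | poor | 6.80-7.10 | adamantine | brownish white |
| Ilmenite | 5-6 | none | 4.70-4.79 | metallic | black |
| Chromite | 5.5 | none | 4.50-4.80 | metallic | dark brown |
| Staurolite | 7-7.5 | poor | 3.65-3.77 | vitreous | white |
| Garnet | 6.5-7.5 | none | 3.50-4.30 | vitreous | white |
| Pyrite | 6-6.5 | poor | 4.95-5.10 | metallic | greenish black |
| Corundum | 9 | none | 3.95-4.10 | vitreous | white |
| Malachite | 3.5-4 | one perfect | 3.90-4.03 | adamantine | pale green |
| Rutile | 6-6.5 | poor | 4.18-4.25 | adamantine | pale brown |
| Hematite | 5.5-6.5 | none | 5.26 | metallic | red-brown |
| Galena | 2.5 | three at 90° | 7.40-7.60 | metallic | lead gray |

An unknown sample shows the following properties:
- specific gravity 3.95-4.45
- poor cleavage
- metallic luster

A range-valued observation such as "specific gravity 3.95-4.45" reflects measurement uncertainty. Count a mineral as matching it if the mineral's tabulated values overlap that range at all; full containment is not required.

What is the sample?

Specific gravity 3.95-4.45 — only Olivine, Chalcopyrite, Goethite, Garnet, Corundum, Malachite, Rutile remain.
Poor cleavage — narrows the field to Olivine, Chalcopyrite, Rutile.
Metallic luster — Chalcopyrite remains.
Only Chalcopyrite satisfies all observations.

Chalcopyrite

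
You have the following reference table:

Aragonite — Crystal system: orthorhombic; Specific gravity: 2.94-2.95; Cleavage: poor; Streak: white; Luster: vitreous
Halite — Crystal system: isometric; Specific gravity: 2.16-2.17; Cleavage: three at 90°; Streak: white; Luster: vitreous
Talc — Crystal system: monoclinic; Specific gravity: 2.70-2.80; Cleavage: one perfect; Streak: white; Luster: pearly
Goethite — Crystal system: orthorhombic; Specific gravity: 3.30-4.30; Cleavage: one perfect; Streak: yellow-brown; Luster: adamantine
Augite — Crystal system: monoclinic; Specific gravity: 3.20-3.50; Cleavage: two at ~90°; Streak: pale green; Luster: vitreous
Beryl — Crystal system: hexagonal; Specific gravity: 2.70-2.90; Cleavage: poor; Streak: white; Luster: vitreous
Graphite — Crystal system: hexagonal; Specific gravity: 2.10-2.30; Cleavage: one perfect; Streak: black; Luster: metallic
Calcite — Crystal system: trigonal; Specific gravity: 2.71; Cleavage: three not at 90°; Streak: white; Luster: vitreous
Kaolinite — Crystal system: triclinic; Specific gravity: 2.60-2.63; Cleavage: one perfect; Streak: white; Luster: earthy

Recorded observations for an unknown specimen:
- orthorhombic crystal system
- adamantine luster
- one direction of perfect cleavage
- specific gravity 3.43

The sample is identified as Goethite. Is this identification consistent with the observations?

Orthorhombic crystal system — is consistent with Goethite (orthorhombic system).
Adamantine luster — is consistent with Goethite (adamantine luster).
One direction of perfect cleavage — is consistent with Goethite (cleavage one perfect).
Specific gravity 3.43 — is consistent with Goethite (SG 3.30-4.30).
Every observed property is compatible with the reference values for Goethite.

Yes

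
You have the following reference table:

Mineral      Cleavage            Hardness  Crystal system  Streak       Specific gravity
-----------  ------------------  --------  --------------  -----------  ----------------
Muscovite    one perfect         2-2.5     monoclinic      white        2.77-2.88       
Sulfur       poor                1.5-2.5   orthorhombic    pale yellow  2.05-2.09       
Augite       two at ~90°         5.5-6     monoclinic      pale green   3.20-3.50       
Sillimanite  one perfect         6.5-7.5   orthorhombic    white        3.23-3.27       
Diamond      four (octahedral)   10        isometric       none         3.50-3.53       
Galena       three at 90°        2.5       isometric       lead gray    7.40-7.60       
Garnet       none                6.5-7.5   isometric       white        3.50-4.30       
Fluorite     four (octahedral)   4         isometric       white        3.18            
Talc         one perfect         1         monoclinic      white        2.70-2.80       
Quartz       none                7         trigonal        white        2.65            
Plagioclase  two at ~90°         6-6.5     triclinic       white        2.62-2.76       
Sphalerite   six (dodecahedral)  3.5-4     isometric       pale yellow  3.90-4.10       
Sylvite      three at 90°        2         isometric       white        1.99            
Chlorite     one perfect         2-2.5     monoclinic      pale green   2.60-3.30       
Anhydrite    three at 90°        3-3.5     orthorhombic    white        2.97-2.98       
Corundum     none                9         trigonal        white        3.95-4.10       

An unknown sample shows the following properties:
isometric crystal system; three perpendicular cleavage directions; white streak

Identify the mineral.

Isometric crystal system — leaves Diamond, Galena, Garnet, Fluorite, Sphalerite, Sylvite.
Three perpendicular cleavage directions — leaves Galena, Sylvite.
White streak eliminates Galena.
Only Sylvite satisfies all observations.

Sylvite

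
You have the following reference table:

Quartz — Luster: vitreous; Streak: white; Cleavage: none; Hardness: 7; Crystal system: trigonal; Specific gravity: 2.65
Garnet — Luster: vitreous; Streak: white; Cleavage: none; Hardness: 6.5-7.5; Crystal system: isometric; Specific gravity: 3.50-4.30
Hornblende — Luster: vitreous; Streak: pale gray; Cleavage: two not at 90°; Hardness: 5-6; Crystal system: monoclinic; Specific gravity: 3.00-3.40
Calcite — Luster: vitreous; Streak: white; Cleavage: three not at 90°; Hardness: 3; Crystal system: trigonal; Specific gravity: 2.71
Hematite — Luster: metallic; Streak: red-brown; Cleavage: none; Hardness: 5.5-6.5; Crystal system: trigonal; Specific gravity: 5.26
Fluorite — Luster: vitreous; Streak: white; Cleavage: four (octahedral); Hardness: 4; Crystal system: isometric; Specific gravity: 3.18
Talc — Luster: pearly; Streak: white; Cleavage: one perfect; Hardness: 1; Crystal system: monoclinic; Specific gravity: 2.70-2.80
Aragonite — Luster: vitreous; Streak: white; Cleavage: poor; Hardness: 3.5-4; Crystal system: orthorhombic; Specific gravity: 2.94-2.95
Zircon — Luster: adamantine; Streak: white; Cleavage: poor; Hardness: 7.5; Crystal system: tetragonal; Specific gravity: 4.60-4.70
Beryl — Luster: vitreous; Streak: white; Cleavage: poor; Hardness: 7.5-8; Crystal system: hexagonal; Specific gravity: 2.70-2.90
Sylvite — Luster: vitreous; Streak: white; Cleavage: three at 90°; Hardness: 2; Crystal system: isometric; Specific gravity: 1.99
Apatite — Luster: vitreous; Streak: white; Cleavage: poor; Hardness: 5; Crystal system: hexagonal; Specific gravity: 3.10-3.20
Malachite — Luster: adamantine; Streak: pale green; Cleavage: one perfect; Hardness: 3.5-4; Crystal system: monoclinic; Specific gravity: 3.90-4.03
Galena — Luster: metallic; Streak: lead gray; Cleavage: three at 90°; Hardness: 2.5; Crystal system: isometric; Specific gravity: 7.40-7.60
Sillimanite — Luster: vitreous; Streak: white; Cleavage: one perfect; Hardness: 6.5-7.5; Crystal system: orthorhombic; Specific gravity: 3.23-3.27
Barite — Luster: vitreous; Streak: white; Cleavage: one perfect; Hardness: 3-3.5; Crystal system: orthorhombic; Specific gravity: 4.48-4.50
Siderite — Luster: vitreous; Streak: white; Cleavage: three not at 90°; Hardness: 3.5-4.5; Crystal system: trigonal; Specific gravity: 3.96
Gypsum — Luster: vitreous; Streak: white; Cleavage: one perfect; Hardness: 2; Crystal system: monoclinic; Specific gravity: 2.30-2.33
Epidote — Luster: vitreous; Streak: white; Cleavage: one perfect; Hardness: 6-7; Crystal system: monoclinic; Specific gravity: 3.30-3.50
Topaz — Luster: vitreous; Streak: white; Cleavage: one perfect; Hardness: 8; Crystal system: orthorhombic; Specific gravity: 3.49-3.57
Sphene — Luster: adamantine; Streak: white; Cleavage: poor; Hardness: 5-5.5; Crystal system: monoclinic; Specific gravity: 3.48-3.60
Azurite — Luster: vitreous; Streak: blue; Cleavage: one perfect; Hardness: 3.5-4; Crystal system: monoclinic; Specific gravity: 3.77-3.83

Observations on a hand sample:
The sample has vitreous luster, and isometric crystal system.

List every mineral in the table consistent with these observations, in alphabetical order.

Vitreous luster is inconsistent with Hematite, Talc, Zircon, Malachite, Galena, Sphene.
Isometric crystal system — only Garnet, Fluorite, Sylvite remain.
The minerals that satisfy all observations are Fluorite, Garnet, Sylvite.

Fluorite, Garnet, Sylvite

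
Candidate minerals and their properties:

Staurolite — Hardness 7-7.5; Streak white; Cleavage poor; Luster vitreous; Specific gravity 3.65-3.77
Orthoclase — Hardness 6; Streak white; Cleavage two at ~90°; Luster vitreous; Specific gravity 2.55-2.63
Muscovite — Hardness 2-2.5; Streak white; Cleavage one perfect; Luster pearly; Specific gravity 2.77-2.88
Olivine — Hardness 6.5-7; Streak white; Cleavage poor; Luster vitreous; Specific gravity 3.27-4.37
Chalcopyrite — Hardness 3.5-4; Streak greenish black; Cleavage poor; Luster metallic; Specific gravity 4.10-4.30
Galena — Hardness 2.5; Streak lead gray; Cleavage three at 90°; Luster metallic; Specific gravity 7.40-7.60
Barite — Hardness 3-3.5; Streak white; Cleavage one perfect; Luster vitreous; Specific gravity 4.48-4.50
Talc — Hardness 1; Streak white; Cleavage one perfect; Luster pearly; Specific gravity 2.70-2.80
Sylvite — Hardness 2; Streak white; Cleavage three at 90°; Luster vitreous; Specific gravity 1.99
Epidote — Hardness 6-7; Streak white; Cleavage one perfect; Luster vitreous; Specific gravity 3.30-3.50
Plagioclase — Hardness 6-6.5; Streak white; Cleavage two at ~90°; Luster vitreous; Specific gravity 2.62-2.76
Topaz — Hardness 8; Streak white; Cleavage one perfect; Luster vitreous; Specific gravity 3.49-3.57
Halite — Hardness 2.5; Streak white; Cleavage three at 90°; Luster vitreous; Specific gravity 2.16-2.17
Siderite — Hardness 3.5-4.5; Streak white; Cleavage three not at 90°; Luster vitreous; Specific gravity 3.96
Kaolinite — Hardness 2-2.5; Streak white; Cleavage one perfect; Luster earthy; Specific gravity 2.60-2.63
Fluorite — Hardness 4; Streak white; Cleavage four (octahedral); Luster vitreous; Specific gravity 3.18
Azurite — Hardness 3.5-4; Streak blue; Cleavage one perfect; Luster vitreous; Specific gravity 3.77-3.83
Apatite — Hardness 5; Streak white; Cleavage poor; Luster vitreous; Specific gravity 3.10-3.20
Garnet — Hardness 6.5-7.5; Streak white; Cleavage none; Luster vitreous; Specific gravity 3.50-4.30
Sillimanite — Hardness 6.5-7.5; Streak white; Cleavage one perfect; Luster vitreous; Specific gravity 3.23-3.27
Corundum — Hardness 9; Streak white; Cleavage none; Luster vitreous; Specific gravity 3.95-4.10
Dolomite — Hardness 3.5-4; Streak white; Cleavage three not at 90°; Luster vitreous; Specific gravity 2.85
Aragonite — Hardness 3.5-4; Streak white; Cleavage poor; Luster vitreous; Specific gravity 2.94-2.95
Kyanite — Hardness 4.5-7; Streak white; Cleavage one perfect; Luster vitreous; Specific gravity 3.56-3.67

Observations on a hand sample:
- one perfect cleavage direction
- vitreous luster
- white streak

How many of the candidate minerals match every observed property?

One perfect cleavage direction — narrows the field to Muscovite, Barite, Talc, Epidote, Topaz, Kaolinite, Azurite, Sillimanite, Kyanite.
Vitreous luster eliminates Muscovite, Talc, Kaolinite.
White streak rules out Azurite.
Remaining candidates: Barite, Epidote, Kyanite, Sillimanite, Topaz.
That is 5 minerals.

5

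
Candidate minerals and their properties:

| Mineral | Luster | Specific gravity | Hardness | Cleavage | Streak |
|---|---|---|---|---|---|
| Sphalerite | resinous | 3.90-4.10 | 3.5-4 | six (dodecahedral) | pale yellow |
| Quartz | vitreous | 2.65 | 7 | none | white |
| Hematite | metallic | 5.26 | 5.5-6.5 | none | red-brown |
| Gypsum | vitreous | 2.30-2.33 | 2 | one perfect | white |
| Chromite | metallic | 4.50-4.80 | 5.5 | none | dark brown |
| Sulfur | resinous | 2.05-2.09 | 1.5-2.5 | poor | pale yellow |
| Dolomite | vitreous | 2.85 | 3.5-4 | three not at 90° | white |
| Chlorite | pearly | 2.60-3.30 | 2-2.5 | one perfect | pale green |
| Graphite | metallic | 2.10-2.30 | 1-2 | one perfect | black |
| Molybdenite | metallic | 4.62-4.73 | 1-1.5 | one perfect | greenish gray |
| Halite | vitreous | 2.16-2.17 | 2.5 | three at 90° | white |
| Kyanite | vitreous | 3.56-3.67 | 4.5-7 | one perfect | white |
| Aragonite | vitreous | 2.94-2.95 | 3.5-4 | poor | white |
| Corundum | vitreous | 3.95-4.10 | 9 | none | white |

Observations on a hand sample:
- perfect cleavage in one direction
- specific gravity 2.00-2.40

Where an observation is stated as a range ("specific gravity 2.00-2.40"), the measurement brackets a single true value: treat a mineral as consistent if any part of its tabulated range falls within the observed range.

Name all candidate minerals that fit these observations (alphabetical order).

Perfect cleavage in one direction: only Gypsum, Chlorite, Graphite, Molybdenite, Kyanite remain.
Specific gravity 2.00-2.40: only Gypsum, Graphite remain.
Consistent with every observation: Graphite, Gypsum.

Graphite, Gypsum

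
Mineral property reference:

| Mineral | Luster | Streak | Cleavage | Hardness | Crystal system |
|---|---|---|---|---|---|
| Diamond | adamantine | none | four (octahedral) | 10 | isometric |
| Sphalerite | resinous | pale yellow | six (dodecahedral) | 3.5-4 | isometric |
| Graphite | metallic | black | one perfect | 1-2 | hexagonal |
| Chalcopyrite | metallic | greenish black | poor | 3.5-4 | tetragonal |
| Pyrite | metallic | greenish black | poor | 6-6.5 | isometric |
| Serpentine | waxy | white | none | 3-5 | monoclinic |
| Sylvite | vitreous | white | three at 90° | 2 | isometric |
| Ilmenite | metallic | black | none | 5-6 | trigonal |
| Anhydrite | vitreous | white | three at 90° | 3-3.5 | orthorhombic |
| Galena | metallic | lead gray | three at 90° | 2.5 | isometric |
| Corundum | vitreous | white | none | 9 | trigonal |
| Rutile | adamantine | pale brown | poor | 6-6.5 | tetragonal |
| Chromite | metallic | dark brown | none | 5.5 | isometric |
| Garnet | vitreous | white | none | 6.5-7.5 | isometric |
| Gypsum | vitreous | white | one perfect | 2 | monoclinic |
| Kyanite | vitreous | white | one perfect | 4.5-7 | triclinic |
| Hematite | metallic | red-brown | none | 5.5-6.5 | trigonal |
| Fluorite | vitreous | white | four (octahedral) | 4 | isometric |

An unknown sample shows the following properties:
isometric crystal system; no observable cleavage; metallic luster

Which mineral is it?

Chromite

Isometric crystal system — narrows the field to Diamond, Sphalerite, Pyrite, Sylvite, Galena, Chromite, Garnet, Fluorite.
No observable cleavage — leaves Chromite, Garnet.
Metallic luster is inconsistent with Garnet.
Only Chromite satisfies all observations.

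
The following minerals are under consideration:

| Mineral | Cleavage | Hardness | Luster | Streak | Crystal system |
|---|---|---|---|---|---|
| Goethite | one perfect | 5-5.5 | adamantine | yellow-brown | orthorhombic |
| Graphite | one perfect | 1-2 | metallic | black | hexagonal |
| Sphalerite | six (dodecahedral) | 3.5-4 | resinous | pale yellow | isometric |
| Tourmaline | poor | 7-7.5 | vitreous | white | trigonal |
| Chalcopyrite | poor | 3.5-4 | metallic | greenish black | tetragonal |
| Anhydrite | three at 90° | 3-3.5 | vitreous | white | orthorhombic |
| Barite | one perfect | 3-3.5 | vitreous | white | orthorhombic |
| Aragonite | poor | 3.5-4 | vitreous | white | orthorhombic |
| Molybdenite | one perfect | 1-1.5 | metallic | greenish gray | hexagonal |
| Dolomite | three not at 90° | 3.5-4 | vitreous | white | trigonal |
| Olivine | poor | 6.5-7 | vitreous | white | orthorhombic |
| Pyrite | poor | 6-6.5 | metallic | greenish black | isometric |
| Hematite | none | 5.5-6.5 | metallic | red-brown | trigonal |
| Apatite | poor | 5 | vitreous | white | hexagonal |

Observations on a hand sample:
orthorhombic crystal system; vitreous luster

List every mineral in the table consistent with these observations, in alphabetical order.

Anhydrite, Aragonite, Barite, Olivine

Orthorhombic crystal system — only Goethite, Anhydrite, Barite, Aragonite, Olivine remain.
Vitreous luster excludes Goethite.
Consistent with every observation: Anhydrite, Aragonite, Barite, Olivine.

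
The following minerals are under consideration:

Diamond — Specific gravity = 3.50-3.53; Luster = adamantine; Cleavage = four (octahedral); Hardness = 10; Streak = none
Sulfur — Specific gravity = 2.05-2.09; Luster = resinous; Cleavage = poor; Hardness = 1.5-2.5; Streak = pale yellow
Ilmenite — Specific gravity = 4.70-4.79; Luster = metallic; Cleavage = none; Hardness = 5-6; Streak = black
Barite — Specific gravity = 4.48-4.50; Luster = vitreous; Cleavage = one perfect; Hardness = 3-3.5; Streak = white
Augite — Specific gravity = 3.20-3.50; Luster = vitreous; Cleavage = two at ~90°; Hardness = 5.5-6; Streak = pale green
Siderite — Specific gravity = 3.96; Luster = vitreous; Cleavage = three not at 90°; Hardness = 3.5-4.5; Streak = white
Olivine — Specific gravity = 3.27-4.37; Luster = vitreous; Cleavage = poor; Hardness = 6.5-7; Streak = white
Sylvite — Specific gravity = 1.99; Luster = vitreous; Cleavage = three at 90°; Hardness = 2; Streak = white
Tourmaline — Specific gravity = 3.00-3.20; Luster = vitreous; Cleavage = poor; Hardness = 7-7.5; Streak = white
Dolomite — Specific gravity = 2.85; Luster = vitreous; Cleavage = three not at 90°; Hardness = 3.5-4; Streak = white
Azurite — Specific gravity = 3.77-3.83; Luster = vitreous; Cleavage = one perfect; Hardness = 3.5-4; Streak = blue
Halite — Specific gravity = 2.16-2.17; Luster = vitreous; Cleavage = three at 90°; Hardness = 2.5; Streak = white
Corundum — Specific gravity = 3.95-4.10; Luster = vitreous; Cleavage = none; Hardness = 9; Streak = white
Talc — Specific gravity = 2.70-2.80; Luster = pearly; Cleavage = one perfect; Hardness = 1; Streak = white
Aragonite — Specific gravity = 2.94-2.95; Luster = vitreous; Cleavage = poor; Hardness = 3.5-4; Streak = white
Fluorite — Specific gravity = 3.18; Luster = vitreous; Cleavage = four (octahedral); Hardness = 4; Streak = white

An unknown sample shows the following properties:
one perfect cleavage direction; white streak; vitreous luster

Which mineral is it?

Barite

One perfect cleavage direction — leaves Barite, Azurite, Talc.
White streak is inconsistent with Azurite.
Vitreous luster is inconsistent with Talc.
The only mineral consistent with every observation is Barite.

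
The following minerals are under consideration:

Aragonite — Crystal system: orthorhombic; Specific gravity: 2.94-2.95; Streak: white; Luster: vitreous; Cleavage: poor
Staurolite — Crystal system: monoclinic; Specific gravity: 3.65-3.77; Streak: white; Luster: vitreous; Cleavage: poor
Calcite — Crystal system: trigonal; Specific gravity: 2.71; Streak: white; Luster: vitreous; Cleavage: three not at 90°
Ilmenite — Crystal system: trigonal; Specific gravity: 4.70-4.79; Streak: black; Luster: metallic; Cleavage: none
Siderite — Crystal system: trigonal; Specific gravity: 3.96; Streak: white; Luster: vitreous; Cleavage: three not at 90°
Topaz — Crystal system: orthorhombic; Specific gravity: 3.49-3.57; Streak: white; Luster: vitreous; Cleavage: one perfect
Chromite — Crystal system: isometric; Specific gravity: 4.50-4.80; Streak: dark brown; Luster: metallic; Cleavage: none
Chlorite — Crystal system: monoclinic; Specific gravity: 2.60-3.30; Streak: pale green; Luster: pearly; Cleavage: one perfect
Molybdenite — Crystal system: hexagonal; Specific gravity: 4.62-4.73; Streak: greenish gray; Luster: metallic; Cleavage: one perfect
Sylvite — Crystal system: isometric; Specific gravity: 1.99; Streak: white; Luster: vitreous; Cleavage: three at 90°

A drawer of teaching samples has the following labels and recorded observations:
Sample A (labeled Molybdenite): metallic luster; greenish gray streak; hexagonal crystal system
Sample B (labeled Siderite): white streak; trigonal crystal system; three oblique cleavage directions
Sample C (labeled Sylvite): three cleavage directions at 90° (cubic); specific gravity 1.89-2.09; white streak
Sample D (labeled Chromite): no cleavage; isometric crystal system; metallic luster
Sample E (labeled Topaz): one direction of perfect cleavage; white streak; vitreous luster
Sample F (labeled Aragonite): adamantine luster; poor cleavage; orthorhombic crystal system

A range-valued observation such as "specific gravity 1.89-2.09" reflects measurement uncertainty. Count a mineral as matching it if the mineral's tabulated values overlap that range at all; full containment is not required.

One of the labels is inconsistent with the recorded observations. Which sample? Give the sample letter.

Sample A: nothing contradicts Molybdenite.
Sample B: nothing contradicts Siderite.
Sample C: nothing contradicts Sylvite.
Sample D: nothing contradicts Chromite.
Sample E: nothing contradicts Topaz.
Sample F: Aragonite has vitreous luster, but the record shows adamantine luster — this label is wrong.
Sample F is the mislabeled one.

F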